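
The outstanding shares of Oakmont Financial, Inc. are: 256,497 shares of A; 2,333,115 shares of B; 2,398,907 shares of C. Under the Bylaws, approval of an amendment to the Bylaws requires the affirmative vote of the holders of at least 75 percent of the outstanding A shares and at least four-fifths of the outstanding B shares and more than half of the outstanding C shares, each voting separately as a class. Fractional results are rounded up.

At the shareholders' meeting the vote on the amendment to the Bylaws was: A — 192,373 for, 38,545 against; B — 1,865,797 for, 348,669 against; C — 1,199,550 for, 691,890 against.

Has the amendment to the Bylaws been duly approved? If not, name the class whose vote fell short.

Not approved — the B shares did not give the required vote.

A: 3/4 of 256497 = 192372.75, rounded up to 192373; 192,373 required, 192,373 in favor — approved.
B: 4/5 of 2333115 = 1866492; 1,866,492 required, 1,865,797 in favor — not approved.
C: a majority of 2398907 is 1199454; 1,199,454 required, 1,199,550 in favor — approved.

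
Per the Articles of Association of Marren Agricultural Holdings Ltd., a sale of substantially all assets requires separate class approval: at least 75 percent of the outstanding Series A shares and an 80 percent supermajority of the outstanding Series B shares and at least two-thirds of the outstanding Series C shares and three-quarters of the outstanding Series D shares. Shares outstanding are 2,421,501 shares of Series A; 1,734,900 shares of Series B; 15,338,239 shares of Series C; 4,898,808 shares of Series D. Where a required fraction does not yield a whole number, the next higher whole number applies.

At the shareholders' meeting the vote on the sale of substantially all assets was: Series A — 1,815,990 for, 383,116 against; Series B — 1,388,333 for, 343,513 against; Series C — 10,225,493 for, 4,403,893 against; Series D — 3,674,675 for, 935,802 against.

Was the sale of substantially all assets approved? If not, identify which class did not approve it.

Series A: 3/4 of 2421501 = 1816125.75, rounded up to 1816126; 1,816,126 required, 1,815,990 in favor — not approved.
Series B: 4/5 of 1734900 = 1387920; 1,387,920 required, 1,388,333 in favor — approved.
Series C: 2/3 of 15338239 = 10225492.67, rounded up to 10225493; 10,225,493 required, 10,225,493 in favor — approved.
Series D: 3/4 of 4898808 = 3674106; 3,674,106 required, 3,674,675 in favor — approved.

Not approved — the Series A shares did not give the required vote.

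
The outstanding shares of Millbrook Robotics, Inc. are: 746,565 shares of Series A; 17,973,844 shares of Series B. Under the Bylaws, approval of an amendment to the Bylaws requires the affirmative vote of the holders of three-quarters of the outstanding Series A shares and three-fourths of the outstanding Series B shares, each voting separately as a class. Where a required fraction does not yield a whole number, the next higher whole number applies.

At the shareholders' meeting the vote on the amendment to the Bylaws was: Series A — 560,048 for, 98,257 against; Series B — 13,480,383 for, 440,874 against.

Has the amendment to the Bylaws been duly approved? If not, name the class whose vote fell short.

Approved — every class gave the required vote.

Series A: 3/4 of 746565 = 559923.75, rounded up to 559924; 559,924 required, 560,048 in favor — approved.
Series B: 3/4 of 17973844 = 13480383; 13,480,383 required, 13,480,383 in favor — approved.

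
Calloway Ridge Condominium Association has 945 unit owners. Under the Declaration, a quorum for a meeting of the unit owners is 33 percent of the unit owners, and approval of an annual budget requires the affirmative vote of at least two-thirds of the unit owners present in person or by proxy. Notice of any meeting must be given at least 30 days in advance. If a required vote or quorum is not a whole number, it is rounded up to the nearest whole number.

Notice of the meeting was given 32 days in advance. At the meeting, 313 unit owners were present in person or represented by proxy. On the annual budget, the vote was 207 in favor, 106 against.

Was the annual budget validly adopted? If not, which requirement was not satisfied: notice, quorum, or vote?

Invalid — vote requirement not satisfied.

Notice: 32 days given; 30 required. Satisfied.
Quorum: 33% of 945 = 311.85, rounded up to 312; 313 present. Satisfied.
Vote: requires two-thirds of those present (313); 2/3 of 313 = 208.67, rounded up to 209, so 209 needed; 207 in favor. Not satisfied.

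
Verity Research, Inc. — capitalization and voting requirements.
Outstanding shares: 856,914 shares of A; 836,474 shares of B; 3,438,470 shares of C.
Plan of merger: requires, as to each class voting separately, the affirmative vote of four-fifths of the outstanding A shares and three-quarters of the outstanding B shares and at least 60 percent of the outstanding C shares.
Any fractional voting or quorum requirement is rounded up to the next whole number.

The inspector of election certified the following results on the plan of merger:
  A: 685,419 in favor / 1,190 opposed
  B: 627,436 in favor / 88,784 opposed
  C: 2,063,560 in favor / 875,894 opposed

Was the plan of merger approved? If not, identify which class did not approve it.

Not approved — the A shares did not give the required vote.

A: 4/5 of 856914 = 685531.20, rounded up to 685532; 685,532 required, 685,419 in favor — not approved.
B: 3/4 of 836474 = 627355.50, rounded up to 627356; 627,356 required, 627,436 in favor — approved.
C: 3/5 of 3438470 = 2063082; 2,063,082 required, 2,063,560 in favor — approved.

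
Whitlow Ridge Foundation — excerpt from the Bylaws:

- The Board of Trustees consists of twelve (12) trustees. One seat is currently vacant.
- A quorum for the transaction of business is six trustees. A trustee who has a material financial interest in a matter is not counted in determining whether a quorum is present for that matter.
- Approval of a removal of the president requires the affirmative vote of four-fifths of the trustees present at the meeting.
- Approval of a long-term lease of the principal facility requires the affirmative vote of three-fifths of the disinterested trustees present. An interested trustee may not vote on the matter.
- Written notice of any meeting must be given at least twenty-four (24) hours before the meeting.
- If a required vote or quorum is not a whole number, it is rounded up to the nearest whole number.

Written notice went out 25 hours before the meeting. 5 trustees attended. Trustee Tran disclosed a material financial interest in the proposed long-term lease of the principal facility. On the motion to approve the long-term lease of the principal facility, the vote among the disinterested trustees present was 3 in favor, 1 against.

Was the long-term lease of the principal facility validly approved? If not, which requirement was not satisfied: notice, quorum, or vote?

Notice: 25 hours given; 24 required (25 ≥ 24). Satisfied.
Quorum: 5 present, but the 1 interested trustee does not count, leaving 4. Quorum is 6. Not satisfied.
Vote: the long-term lease of the principal facility requires three-fifths of the disinterested trustees present (5 − 1 = 4). 3/5 of 4 = 2.40, rounded up to 3, so 3 affirmative votes are needed; 3 voted in favor. Satisfied. (Moot — without a quorum no business can be validly transacted.)

Invalid — quorum requirement not satisfied.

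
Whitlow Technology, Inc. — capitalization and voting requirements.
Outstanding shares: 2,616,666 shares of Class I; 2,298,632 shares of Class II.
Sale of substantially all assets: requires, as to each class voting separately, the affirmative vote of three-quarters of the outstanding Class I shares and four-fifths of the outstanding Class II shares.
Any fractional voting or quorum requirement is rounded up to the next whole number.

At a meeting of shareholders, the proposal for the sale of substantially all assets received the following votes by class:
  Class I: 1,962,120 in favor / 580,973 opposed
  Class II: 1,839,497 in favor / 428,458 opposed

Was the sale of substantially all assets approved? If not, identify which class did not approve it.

Not approved — the Class I shares did not give the required vote.

Class I: 3/4 of 2616666 = 1962499.50, rounded up to 1962500; 1,962,500 required, 1,962,120 in favor — not approved.
Class II: 4/5 of 2298632 = 1838905.60, rounded up to 1838906; 1,838,906 required, 1,839,497 in favor — approved.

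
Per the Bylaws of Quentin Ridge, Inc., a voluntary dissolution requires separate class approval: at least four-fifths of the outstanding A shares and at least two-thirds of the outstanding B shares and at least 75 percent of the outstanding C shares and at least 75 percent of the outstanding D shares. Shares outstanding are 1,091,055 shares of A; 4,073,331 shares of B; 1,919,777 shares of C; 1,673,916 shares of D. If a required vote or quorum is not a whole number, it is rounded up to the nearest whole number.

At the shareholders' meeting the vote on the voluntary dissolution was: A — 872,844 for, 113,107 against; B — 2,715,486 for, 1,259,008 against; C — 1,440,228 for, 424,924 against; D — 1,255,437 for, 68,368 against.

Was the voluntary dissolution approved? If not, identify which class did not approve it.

Not approved — the B shares did not give the required vote.

A: 4/5 of 1091055 = 872844; 872,844 required, 872,844 in favor — approved.
B: 2/3 of 4073331 = 2715554; 2,715,554 required, 2,715,486 in favor — not approved.
C: 3/4 of 1919777 = 1439832.75, rounded up to 1439833; 1,439,833 required, 1,440,228 in favor — approved.
D: 3/4 of 1673916 = 1255437; 1,255,437 required, 1,255,437 in favor — approved.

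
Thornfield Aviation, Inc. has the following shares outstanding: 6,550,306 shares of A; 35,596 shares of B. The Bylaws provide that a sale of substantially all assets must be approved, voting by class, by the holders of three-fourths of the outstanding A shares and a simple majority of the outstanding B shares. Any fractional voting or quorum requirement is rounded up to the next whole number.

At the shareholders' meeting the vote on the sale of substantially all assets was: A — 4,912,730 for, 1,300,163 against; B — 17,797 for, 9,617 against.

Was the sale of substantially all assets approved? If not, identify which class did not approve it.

Not approved — the B shares did not give the required vote.

A: 3/4 of 6550306 = 4912729.50, rounded up to 4912730; 4,912,730 required, 4,912,730 in favor — approved.
B: a majority of 35596 is 17799; 17,799 required, 17,797 in favor — not approved.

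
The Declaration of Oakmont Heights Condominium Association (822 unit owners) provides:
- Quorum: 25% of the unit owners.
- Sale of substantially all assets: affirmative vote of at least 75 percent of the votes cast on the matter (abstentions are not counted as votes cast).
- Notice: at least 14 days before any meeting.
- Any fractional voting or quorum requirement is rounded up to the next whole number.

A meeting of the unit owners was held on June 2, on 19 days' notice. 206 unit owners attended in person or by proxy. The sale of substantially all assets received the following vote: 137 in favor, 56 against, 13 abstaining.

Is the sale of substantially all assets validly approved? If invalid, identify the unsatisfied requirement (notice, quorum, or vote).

Invalid — vote requirement not satisfied.

Notice: 19 days given; 14 required. Satisfied.
Quorum: 25% of 822 = 205.50, rounded up to 206; 206 present. Satisfied.
Vote: requires three-fourths of the votes cast (206 − 13 abstaining = 193); 3/4 of 193 = 144.75, rounded up to 145, so 145 needed; 137 in favor. Not satisfied.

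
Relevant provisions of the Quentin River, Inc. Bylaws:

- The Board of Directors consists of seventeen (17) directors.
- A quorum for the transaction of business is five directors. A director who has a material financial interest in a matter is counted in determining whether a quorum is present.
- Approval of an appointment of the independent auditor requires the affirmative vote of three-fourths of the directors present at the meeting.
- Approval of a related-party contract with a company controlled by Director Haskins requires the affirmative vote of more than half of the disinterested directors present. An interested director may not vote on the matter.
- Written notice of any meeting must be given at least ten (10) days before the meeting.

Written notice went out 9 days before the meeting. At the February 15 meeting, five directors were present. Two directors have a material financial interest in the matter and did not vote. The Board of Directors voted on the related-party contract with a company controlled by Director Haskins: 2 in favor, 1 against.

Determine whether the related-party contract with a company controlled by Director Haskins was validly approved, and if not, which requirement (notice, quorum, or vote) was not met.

Invalid — notice requirement not satisfied.

Notice: 9 days given; 10 required (9 < 10). Not satisfied.
Quorum: 5 present (interested directors count toward quorum); quorum is 5. Satisfied.
Vote: the related-party contract with a company controlled by Director Haskins requires a majority of the disinterested directors present (5 − 2 = 3). A majority of 3 is 2, so 2 affirmative votes are needed; 2 voted in favor. Satisfied.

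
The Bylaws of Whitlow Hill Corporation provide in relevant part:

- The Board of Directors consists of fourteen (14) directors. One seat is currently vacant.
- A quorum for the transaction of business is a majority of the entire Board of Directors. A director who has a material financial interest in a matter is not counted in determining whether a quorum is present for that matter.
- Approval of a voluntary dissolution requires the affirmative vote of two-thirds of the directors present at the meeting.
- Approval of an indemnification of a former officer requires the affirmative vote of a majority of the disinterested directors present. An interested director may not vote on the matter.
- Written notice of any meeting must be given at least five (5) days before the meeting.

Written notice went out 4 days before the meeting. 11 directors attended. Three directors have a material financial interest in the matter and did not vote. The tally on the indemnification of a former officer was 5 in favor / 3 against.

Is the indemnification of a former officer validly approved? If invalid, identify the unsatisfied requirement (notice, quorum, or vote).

Notice: 4 days given; 5 required (4 < 5). Not satisfied.
Quorum: 11 present, but the 3 interested directors do not count, leaving 8. Quorum is 8. Satisfied.
Vote: the indemnification of a former officer requires a majority of the disinterested directors present (11 − 3 = 8). A majority of 8 is 5, so 5 affirmative votes are needed; 5 voted in favor. Satisfied.

Invalid — notice requirement not satisfied.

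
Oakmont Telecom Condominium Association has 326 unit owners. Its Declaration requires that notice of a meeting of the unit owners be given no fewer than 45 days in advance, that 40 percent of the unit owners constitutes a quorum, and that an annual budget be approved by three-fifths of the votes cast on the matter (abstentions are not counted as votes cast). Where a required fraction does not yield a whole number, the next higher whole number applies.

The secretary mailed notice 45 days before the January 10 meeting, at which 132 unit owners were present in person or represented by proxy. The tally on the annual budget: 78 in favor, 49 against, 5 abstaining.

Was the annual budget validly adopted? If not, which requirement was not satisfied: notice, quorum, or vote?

Notice: 45 days given; 45 required. Satisfied.
Quorum: 40% of 326 = 130.40, rounded up to 131; 132 present. Satisfied.
Vote: requires three-fifths of the votes cast (132 − 5 abstaining = 127); 3/5 of 127 = 76.20, rounded up to 77, so 77 needed; 78 in favor. Satisfied.

Valid — all requirements satisfied.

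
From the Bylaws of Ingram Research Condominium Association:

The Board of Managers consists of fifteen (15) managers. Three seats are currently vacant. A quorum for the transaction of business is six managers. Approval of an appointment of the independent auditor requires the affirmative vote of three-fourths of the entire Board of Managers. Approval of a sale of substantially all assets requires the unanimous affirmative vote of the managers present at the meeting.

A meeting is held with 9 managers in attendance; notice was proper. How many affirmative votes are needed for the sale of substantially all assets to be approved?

The sale of substantially all assets requires the unanimous vote of the managers present (9).
Unanimous means all 9.

9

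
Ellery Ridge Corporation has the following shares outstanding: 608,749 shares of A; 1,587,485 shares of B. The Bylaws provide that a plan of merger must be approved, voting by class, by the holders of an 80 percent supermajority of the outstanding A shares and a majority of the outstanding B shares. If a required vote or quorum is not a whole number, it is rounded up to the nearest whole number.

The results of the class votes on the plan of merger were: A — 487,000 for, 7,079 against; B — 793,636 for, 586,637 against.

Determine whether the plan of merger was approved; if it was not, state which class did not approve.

A: 4/5 of 608749 = 486999.20, rounded up to 487000; 487,000 required, 487,000 in favor — approved.
B: a majority of 1587485 is 793743; 793,743 required, 793,636 in favor — not approved.

Not approved — the B shares did not give the required vote.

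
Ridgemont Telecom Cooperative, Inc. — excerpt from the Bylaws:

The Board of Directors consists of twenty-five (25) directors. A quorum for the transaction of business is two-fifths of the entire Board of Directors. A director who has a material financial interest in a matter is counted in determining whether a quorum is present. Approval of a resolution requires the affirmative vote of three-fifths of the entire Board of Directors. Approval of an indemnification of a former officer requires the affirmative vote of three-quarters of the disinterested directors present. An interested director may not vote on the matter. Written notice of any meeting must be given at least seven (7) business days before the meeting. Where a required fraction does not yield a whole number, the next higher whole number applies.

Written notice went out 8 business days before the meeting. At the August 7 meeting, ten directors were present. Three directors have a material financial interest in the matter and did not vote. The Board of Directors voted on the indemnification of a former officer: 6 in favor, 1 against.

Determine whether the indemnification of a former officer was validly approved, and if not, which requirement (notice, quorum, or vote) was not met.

Notice: 8 business days given; 7 required (8 ≥ 7). Satisfied.
Quorum: 10 present (interested directors count toward quorum); quorum is 10. Satisfied.
Vote: the indemnification of a former officer requires three-fourths of the disinterested directors present (10 − 3 = 7). 3/4 of 7 = 5.25, rounded up to 6, so 6 affirmative votes are needed; 6 voted in favor. Satisfied.

Valid — all requirements satisfied.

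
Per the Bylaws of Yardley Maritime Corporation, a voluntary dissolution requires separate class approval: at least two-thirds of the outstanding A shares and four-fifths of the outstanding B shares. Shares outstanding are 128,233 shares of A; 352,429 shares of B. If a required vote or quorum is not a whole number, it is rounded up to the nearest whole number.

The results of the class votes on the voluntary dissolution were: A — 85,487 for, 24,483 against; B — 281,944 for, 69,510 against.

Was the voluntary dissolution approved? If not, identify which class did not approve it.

A: 2/3 of 128233 = 85488.67, rounded up to 85489; 85,489 required, 85,487 in favor — not approved.
B: 4/5 of 352429 = 281943.20, rounded up to 281944; 281,944 required, 281,944 in favor — approved.

Not approved — the A shares did not give the required vote.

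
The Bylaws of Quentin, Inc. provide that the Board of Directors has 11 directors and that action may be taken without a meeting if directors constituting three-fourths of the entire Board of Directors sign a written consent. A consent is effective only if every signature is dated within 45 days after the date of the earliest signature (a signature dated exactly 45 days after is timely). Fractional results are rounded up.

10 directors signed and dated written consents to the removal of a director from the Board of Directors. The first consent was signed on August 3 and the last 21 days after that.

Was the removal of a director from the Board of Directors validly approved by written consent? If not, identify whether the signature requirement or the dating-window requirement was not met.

Effective — both the signature and dating-window requirements are satisfied.

Signatures required: three-fourths of 11 — 3/4 of 11 = 8.25, rounded up to 9, so 9 needed; 10 signed. Sufficient.
Dating window: the latest signature is 21 days after the earliest; the limit is 45 days. Within the window.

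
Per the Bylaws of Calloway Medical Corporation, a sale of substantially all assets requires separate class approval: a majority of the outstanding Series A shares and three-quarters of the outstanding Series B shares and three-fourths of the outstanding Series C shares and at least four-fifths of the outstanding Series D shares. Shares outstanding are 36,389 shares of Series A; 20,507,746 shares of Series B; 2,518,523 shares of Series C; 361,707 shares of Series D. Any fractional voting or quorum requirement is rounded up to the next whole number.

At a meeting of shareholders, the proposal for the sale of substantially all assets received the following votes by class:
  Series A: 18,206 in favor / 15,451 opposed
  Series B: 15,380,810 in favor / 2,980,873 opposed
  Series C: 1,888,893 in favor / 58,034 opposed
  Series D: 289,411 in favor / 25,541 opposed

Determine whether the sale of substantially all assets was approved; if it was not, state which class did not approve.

Approved — every class gave the required vote.

Series A: a majority of 36389 is 18195; 18,195 required, 18,206 in favor — approved.
Series B: 3/4 of 20507746 = 15380809.50, rounded up to 15380810; 15,380,810 required, 15,380,810 in favor — approved.
Series C: 3/4 of 2518523 = 1888892.25, rounded up to 1888893; 1,888,893 required, 1,888,893 in favor — approved.
Series D: 4/5 of 361707 = 289365.60, rounded up to 289366; 289,366 required, 289,411 in favor — approved.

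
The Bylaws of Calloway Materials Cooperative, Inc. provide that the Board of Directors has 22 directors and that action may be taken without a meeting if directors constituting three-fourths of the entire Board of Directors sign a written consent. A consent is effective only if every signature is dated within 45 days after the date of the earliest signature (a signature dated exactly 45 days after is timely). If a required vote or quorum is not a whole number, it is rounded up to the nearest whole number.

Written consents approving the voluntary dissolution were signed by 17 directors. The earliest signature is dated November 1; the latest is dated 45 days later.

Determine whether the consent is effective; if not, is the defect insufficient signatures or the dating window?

Effective — both the signature and dating-window requirements are satisfied.

Signatures required: three-fourths of 22 — 3/4 of 22 = 16.50, rounded up to 17, so 17 needed; 17 signed. Sufficient.
Dating window: the latest signature is 45 days after the earliest; the limit is 45 days. Within the window.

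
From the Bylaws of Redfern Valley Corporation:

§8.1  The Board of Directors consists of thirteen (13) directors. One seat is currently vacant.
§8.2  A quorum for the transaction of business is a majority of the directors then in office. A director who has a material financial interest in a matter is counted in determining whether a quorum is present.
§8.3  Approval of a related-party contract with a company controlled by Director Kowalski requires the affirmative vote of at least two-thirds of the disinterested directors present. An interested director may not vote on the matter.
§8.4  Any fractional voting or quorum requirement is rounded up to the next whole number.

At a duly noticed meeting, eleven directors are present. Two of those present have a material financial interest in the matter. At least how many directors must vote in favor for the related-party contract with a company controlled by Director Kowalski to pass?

The related-party contract with a company controlled by Director Kowalski requires two-thirds of the disinterested directors present (11 − 2 = 9).
2/3 of 9 = 6.

6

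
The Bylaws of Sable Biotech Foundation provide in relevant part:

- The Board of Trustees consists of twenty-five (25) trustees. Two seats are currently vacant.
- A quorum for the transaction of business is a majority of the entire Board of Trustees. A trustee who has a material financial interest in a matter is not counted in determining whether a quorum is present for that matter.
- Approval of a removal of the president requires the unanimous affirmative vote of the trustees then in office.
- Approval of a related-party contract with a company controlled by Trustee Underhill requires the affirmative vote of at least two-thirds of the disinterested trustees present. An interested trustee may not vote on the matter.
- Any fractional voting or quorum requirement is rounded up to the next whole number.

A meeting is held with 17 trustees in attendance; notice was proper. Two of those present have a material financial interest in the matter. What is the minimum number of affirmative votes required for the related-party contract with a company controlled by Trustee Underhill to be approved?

The related-party contract with a company controlled by Trustee Underhill requires two-thirds of the disinterested trustees present (17 − 2 = 15).
2/3 of 15 = 10.

10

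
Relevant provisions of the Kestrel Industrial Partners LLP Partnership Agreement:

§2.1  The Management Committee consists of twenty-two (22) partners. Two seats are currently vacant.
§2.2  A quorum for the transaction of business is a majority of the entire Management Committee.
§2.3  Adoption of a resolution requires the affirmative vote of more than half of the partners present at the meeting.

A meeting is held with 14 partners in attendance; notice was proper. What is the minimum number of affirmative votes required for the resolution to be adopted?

8

The resolution requires a majority of the partners present (14).
A majority of 14 is 8.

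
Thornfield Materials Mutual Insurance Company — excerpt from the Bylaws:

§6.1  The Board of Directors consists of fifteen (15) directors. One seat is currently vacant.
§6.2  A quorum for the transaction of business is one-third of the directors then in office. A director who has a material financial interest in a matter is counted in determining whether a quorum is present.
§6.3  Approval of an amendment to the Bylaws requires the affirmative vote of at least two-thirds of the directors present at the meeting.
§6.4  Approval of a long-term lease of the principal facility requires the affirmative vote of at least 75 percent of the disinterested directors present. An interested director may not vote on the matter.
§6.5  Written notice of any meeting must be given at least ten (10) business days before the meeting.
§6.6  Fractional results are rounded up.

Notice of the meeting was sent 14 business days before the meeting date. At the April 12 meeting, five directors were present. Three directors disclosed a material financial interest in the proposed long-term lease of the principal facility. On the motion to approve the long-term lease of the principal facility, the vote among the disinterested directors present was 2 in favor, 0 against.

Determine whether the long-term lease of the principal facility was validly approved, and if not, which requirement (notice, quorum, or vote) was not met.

Valid — all requirements satisfied.

Notice: 14 business days given; 10 required (14 ≥ 10). Satisfied.
Quorum: 5 present (interested directors count toward quorum); quorum is 5. Satisfied.
Vote: the long-term lease of the principal facility requires three-fourths of the disinterested directors present (5 − 3 = 2). 3/4 of 2 = 1.50, rounded up to 2, so 2 affirmative votes are needed; 2 voted in favor. Satisfied.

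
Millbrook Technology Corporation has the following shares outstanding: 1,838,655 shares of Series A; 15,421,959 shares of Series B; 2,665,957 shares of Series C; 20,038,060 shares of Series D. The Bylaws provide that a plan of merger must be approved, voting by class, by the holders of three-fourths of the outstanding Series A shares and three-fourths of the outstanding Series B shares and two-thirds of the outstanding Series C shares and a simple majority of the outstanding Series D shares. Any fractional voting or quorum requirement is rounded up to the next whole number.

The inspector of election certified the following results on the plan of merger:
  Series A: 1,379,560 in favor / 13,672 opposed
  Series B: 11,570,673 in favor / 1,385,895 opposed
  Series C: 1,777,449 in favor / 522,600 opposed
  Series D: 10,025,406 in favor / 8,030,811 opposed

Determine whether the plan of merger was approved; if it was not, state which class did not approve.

Approved — every class gave the required vote.

Series A: 3/4 of 1838655 = 1378991.25, rounded up to 1378992; 1,378,992 required, 1,379,560 in favor — approved.
Series B: 3/4 of 15421959 = 11566469.25, rounded up to 11566470; 11,566,470 required, 11,570,673 in favor — approved.
Series C: 2/3 of 2665957 = 1777304.67, rounded up to 1777305; 1,777,305 required, 1,777,449 in favor — approved.
Series D: a majority of 20038060 is 10019031; 10,019,031 required, 10,025,406 in favor — approved.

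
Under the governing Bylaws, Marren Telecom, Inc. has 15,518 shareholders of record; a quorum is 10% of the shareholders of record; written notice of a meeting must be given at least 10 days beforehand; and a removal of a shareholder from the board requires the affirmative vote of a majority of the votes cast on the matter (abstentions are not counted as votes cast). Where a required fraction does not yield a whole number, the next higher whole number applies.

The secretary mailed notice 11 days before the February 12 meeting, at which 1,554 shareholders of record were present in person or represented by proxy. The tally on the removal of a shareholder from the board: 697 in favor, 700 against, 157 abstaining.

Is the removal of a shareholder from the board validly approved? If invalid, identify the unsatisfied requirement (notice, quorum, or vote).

Notice: 11 days given; 10 required. Satisfied.
Quorum: 10% of 15,518 = 1,551.80, rounded up to 1,552; 1,554 present. Satisfied.
Vote: requires a majority of the votes cast (1,554 − 157 abstaining = 1,397); a majority of 1397 is 699, so 699 needed; 697 in favor. Not satisfied.

Invalid — vote requirement not satisfied.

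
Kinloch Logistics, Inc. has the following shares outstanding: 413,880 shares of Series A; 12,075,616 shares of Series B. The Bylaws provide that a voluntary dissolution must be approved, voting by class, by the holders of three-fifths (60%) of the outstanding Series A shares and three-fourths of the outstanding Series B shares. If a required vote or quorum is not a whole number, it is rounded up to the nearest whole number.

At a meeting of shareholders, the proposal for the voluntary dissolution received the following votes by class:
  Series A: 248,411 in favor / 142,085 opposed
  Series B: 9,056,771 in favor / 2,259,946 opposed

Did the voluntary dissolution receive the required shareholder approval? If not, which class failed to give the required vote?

Series A: 3/5 of 413880 = 248328; 248,328 required, 248,411 in favor — approved.
Series B: 3/4 of 12075616 = 9056712; 9,056,712 required, 9,056,771 in favor — approved.

Approved — every class gave the required vote.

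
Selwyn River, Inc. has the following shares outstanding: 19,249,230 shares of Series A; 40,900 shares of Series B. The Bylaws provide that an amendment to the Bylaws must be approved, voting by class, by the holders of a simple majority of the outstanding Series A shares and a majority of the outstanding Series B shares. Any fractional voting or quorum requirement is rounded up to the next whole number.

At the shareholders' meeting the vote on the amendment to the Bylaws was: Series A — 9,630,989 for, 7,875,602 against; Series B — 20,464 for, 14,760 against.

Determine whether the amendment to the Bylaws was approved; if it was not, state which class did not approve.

Series A: a majority of 19249230 is 9624616; 9,624,616 required, 9,630,989 in favor — approved.
Series B: a majority of 40900 is 20451; 20,451 required, 20,464 in favor — approved.

Approved — every class gave the required vote.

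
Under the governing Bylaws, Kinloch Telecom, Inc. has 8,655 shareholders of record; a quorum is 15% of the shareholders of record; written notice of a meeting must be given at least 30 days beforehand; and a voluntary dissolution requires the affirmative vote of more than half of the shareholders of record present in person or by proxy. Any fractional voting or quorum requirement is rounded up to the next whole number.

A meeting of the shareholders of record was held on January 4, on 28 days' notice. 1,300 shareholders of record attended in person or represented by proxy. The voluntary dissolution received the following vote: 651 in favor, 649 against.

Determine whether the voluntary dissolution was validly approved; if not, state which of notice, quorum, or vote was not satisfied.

Invalid — notice requirement not satisfied.

Notice: 28 days given; 30 required. Not satisfied.
Quorum: 15% of 8,655 = 1,298.25, rounded up to 1,299; 1,300 present. Satisfied.
Vote: requires a majority of those present (1,300); a majority of 1300 is 651, so 651 needed; 651 in favor. Satisfied.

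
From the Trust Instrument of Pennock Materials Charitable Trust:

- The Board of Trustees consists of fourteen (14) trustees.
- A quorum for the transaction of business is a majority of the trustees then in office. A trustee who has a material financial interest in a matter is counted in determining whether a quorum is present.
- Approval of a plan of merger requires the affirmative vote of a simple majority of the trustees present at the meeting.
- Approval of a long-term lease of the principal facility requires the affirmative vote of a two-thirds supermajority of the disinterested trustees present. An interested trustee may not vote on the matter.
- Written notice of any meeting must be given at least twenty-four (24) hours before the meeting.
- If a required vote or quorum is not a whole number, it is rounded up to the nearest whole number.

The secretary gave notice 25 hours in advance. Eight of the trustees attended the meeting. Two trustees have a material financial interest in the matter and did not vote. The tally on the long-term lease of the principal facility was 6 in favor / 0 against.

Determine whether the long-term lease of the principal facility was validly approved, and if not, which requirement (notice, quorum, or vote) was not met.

Valid — all requirements satisfied.

Notice: 25 hours given; 24 required (25 ≥ 24). Satisfied.
Quorum: 8 present (interested trustees count toward quorum); quorum is 8. Satisfied.
Vote: the long-term lease of the principal facility requires two-thirds of the disinterested trustees present (8 − 2 = 6). 2/3 of 6 = 4, so 4 affirmative votes are needed; 6 voted in favor. Satisfied.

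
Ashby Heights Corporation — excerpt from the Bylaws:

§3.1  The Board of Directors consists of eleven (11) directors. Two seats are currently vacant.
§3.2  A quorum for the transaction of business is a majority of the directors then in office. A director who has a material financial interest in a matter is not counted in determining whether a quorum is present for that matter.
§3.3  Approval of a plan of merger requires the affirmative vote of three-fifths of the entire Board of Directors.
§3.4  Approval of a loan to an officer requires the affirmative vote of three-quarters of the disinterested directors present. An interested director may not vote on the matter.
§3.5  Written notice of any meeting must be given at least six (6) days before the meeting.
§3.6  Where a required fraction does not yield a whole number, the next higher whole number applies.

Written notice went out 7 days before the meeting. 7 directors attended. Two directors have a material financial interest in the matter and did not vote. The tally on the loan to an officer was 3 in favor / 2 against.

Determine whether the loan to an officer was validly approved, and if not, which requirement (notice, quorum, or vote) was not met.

Invalid — vote requirement not satisfied.

Notice: 7 days given; 6 required (7 ≥ 6). Satisfied.
Quorum: 7 present, but the 2 interested directors do not count, leaving 5. Quorum is 5. Satisfied.
Vote: the loan to an officer requires three-fourths of the disinterested directors present (7 − 2 = 5). 3/4 of 5 = 3.75, rounded up to 4, so 4 affirmative votes are needed; 3 voted in favor. Not satisfied.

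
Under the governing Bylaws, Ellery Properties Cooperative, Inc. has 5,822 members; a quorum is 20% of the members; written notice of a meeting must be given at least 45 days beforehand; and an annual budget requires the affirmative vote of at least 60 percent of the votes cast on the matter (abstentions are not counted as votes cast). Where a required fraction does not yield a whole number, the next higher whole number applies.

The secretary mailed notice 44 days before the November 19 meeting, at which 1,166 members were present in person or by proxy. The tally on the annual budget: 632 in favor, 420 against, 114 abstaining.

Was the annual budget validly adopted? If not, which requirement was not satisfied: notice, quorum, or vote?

Invalid — notice requirement not satisfied.

Notice: 44 days given; 45 required. Not satisfied.
Quorum: 20% of 5,822 = 1,164.40, rounded up to 1,165; 1,166 present. Satisfied.
Vote: requires three-fifths of the votes cast (1,166 − 114 abstaining = 1,052); 3/5 of 1052 = 631.20, rounded up to 632, so 632 needed; 632 in favor. Satisfied.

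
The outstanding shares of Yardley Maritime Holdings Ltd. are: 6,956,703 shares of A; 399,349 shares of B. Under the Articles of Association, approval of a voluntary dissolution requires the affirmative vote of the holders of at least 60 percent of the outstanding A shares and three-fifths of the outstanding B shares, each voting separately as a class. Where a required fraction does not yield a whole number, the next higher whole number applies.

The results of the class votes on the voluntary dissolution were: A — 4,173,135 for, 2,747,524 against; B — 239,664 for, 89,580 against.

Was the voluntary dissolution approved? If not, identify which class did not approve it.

Not approved — the A shares did not give the required vote.

A: 3/5 of 6956703 = 4174021.80, rounded up to 4174022; 4,174,022 required, 4,173,135 in favor — not approved.
B: 3/5 of 399349 = 239609.40, rounded up to 239610; 239,610 required, 239,664 in favor — approved.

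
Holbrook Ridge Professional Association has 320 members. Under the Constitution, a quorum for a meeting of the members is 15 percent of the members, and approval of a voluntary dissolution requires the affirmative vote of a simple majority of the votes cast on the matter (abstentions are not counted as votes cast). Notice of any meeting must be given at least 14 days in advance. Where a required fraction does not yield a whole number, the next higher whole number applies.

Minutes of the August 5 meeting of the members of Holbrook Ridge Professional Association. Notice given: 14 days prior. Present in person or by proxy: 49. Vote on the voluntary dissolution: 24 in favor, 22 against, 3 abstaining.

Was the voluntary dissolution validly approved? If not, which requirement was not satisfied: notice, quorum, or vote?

Notice: 14 days given; 14 required. Satisfied.
Quorum: 15% of 320 = 48; 49 present. Satisfied.
Vote: requires a majority of the votes cast (49 − 3 abstaining = 46); a majority of 46 is 24, so 24 needed; 24 in favor. Satisfied.

Valid — all requirements satisfied.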